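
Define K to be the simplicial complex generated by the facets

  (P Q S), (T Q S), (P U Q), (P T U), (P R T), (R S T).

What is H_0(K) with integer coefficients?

Take the total order P < Q < R < S < T < U on the vertex set. Then K (dimension 2) consists of the simplices:

  0-simplices (6): P, Q, R, S, T, U
  1-simplices (12): PQ, PR, PS, PT, PU, QS, QT, QU, RS, RT, ST, TU
  2-simplices (6): PQS, PQU, PRT, PTU, QST, RST

so the chain groups are C_0 ≅ Z^6, C_1 ≅ Z^12, C_2 ≅ Z^6.

The boundary map ∂_1: C_1 → C_0 sends each edge [p,q] (with p < q) to q − p.
The 6×12 boundary matrix has rank 5 and Smith normal form diag(1,1,1,1,1).

The boundary map ∂_2: C_2 → C_1 maps a triangle to the signed sum of its edges. For instance
  ∂PTU = TU − PU + PT,
  ∂PRT = RT − PT + PR.
As a 12×6 matrix over Z this has rank 6, with invariant factors (1,1,1,1,1,1).

From H_k ≅ ker(∂_k) / im(∂_{k+1}) we obtain:

  H_0: rank C_0 − rank ∂_1 = 6 − 5 = 1, and the invariant factors of ∂_1 are all 1, so H_0 ≅ Z.

H_0 ≅ Z.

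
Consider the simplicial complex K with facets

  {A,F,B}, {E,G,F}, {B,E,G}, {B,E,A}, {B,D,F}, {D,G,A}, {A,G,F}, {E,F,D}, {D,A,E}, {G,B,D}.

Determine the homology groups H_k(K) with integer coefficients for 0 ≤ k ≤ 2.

K has 6 vertices, 15 edges, 10 triangles.
rank ∂_0 = 0, rank ∂_1 = 5 ⇒ b_0 = 6 − 0 − 5 = 1; all invariant factors of ∂_1 are 1 so no torsion. So H_0 ≅ Z.
rank ∂_1 = 5, rank ∂_2 = 10 ⇒ b_1 = 15 − 5 − 10 = 0; ∂_2 has invariant factor(s) [2] giving torsion. So H_1 ≅ Z/2.
rank ∂_2 = 10, rank ∂_3 = 0 ⇒ b_2 = 10 − 10 − 0 = 0. So H_2 ≅ 0.

H_0 = Z,  H_1 = Z/2,  H_2 = 0.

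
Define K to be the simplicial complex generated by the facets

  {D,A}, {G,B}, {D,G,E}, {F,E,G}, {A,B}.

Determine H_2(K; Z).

Take the total order A < B < D < E < F < G on the vertex set. Then K (dimension 2) consists of the simplices:

  0-simplices (6): A, B, D, E, F, G
  1-simplices (8): AB, AD, BG, DE, DG, EF, EG, FG
  2-simplices (2): DEG, EFG

Hence C_0 ≅ Z^6, C_1 ≅ Z^8, C_2 ≅ Z^2.

Boundary ∂_1: C_1 → C_0 maps an edge to its endpoints' difference, ∂[p,q] = q − p. For instance
  ∂EF = F − E.
The 6×8 boundary matrix has rank 5 and Smith normal form diag(1,1,1,1,1).

The boundary map ∂_2: C_2 → C_1 sends each 2-simplex [p,q,r] to [q,r] − [p,r] + [p,q]. For instance
  ∂EFG = FG − EG + EF,
  ∂DEG = EG − DG + DE.
This gives a 8×2 integer matrix of rank 2; reducing to Smith normal form yields diagonal entries (1,1).

From H_k ≅ ker(∂_k) / im(∂_{k+1}) we obtain:

  H_2: rank ker ∂_2 − rank ∂_3 = (2 − 2) − 0 = 0, and there is no ∂_3, so H_2 ≅ 0.

H_2 ≅ 0.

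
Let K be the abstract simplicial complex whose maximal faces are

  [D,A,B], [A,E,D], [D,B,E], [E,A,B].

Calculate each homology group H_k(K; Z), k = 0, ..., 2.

H_0 = Z,  H_1 = 0,  H_2 = Z.

We work with the vertex ordering A < B < D < E. The simplices of K, each written with vertices in increasing order, are:

  0-simplices (4): A, B, D, E
  1-simplices (6): AB, AD, AE, BD, BE, DE
  2-simplices (4): ABD, ABE, ADE, BDE

giving chain groups C_0 ≅ Z^4, C_1 ≅ Z^6, C_2 ≅ Z^4.

∂_1: C_1 → C_0 maps an edge to its endpoints' difference, ∂[p,q] = q − p. For instance
  ∂BE = E − B.
This gives a 4×6 integer matrix of rank 3; reducing to Smith normal form yields diagonal entries (1,1,1).

The boundary map ∂_2: C_2 → C_1 acts by ∂[p,q,r] = [q,r] − [p,r] + [p,q]. For instance
  ∂BDE = DE − BE + BD,
  ∂ABD = BD − AD + AB.
This gives a 6×4 integer matrix of rank 3; reducing to Smith normal form yields diagonal entries (1,1,1).

From H_k ≅ ker(∂_k) / im(∂_{k+1}) we obtain:

  H_0: rank C_0 − rank ∂_1 = 4 − 3 = 1, and the invariant factors of ∂_1 are all 1, so H_0 ≅ Z.
  H_1: rank ker ∂_1 − rank ∂_2 = (6 − 3) − 3 = 0, and the invariant factors of ∂_2 are all 1, so H_1 ≅ 0.
  H_2: rank ker ∂_2 − rank ∂_3 = (4 − 3) − 0 = 1, and there is no ∂_3, so H_2 ≅ Z.

As a check, the Euler characteristic is 4 − 6 + 4 = 2, which agrees with 1 − 0 + 1 = 2.
(K is a triangulation of the 2-sphere S^2.)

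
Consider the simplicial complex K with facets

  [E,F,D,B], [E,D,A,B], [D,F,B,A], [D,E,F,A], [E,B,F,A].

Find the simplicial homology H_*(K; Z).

H_0 = Z,  H_1 = 0,  H_2 = 0,  H_3 = Z.

Order the vertices as A < B < D < E < F. Listing each simplex with vertices in this order, K has dimension 3 with simplices:

  0-simplices (5): A, B, D, E, F
  1-simplices (10): AB, AD, AE, AF, BD, BE, BF, DE, DF, EF
  2-simplices (10): ABD, ABE, ABF, ADE, ADF, AEF, BDE, BDF, BEF, DEF
  3-simplices (5): ABDE, ABDF, ABEF, ADEF, BDEF

giving chain groups C_0 ≅ Z^5, C_1 ≅ Z^10, C_2 ≅ Z^10, C_3 ≅ Z^5.

Boundary ∂_1: C_1 → C_0 maps an edge to its endpoints' difference, ∂[p,q] = q − p.
The 5×10 boundary matrix has rank 4 and Smith normal form diag(1,1,1,1).

The boundary map ∂_2: C_2 → C_1 acts by ∂[p,q,r] = [q,r] − [p,r] + [p,q]. For instance
  ∂ABD = BD − AD + AB,
  ∂ABE = BE − AE + AB.
This gives a 10×10 integer matrix of rank 6; reducing to Smith normal form yields diagonal entries (1,1,1,1,1,1).

Boundary ∂_3: C_3 → C_2 sends each 3-simplex σ to the alternating sum Σ_i (−1)^i (σ with its i-th vertex removed). For instance
  ∂ABEF = BEF − AEF + ABF − ABE,
  ∂ABDF = BDF − ADF + ABF − ABD.
The resulting 10×5 matrix has rank 4, and its Smith normal form has invariant factors (1,1,1,1).

Reading off H_k = ker ∂_k / im ∂_{k+1}:

  H_0: rank C_0 − rank ∂_1 = 5 − 4 = 1, and the invariant factors of ∂_1 are all 1, so H_0 = Z.
  H_1: rank ker ∂_1 − rank ∂_2 = (10 − 4) − 6 = 0, and the invariant factors of ∂_2 are all 1, so H_1 = 0.
  H_2: rank ker ∂_2 − rank ∂_3 = (10 − 6) − 4 = 0, and the invariant factors of ∂_3 are all 1, so H_2 = 0.
  H_3: rank ker ∂_3 − rank ∂_4 = (5 − 4) − 0 = 1, and there is no ∂_4, so H_3 = Z.

As a check, the Euler characteristic is 5 − 10 + 10 − 5 = 0, which agrees with 1 − 0 + 0 − 1 = 0.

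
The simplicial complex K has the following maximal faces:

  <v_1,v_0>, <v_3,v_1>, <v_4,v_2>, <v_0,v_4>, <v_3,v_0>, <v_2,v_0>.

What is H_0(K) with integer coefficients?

H_0 ≅ Z.

K has 5 vertices, 6 edges.
rank ∂_0 = 0, rank ∂_1 = 4 ⇒ b_0 = 5 − 0 − 4 = 1; all invariant factors of ∂_1 are 1 so no torsion. So H_0 = Z.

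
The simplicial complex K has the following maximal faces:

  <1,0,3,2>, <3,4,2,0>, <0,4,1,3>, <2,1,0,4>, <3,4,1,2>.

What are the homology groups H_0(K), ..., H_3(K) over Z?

Order the vertices as 0 < 1 < 2 < 3 < 4. Listing each simplex with vertices in this order, K has dimension 3 with simplices:

  0-simplices (5): [0], [1], [2], [3], [4]
  1-simplices (10): [0,1], [0,2], [0,3], [0,4], [1,2], [1,3], [1,4], [2,3], [2,4], [3,4]
  2-simplices (10): [0,1,2], [0,1,3], [0,1,4], [0,2,3], [0,2,4], [0,3,4], [1,2,3], [1,2,4], [1,3,4], [2,3,4]
  3-simplices (5): [0,1,2,3], [0,1,2,4], [0,1,3,4], [0,2,3,4], [1,2,3,4]

so the chain groups are C_0 ≅ Z^5, C_1 ≅ Z^10, C_2 ≅ Z^10, C_3 ≅ Z^5.

Boundary ∂_1: C_1 → C_0 is given by ∂[p,q] = [q] − [p].
As a 5×10 matrix over Z this has rank 4, with invariant factors (1,1,1,1).

The boundary map ∂_2: C_2 → C_1 acts by ∂[p,q,r] = [q,r] − [p,r] + [p,q]. For instance
  ∂[0,1,2] = [1,2] − [0,2] + [0,1],
  ∂[0,2,3] = [2,3] − [0,3] + [0,2].
As a 10×10 matrix over Z this has rank 6, with invariant factors (1,1,1,1,1,1).

Boundary ∂_3: C_3 → C_2 sends each 3-simplex σ to the alternating sum Σ_i (−1)^i (σ with its i-th vertex removed). For instance
  ∂[0,1,2,3] = [1,2,3] − [0,2,3] + [0,1,3] − [0,1,2],
  ∂[0,1,3,4] = [1,3,4] − [0,3,4] + [0,1,4] − [0,1,3].
As a 10×5 matrix over Z this has rank 4, with invariant factors (1,1,1,1).

Reading off H_k = ker ∂_k / im ∂_{k+1}:

  H_0: rank C_0 − rank ∂_1 = 5 − 4 = 1, and the invariant factors of ∂_1 are all 1, so H_0 ≅ Z.
  H_1: rank ker ∂_1 − rank ∂_2 = (10 − 4) − 6 = 0, and the invariant factors of ∂_2 are all 1, so H_1 ≅ 0.
  H_2: rank ker ∂_2 − rank ∂_3 = (10 − 6) − 4 = 0, and the invariant factors of ∂_3 are all 1, so H_2 ≅ 0.
  H_3: rank ker ∂_3 − rank ∂_4 = (5 − 4) − 0 = 1, and there is no ∂_4, so H_3 ≅ Z.

H_0 = Z,  H_1 = 0,  H_2 = 0,  H_3 = Z.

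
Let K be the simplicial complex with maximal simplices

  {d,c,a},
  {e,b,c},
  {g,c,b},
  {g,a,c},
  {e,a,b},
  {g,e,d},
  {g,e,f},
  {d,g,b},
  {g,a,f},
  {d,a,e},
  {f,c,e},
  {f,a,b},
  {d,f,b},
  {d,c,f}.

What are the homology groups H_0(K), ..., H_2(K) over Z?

Fix the vertex order a < b < c < d < e < f < g and write every simplex with vertices in increasing order. Then dim K = 2 and the simplices of K are:

  0-simplices (7): a, b, c, d, e, f, g
  1-simplices (21): ab, ac, ad, ae, af, ag, bc, bd, be, bf, bg, cd, ce, cf, cg, de, df, dg, ef, eg, fg
  2-simplices (14): abe, abf, acd, acg, ade, afg, bce, bcg, bdf, bdg, cdf, cef, deg, efg

Hence C_0 ≅ Z^7, C_1 ≅ Z^21, C_2 ≅ Z^14.

Boundary ∂_1: C_1 → C_0 is given by ∂[p,q] = [q] − [p]. For instance
  ∂af = f − a.
As a 7×21 matrix over Z this has rank 6, with invariant factors (1,1,1,1,1,1).

∂_2: C_2 → C_1 sends each 2-simplex [p,q,r] to [q,r] − [p,r] + [p,q]. For instance
  ∂cef = ef − cf + ce,
  ∂acg = cg − ag + ac.
The 21×14 boundary matrix has rank 13 and Smith normal form diag(1,1,1,1,1,1,1,1,1,1,1,1,1).

Computing H_k = (kernel of ∂_k) / (image of ∂_{k+1}):

  H_0: rank C_0 − rank ∂_1 = 7 − 6 = 1, and the invariant factors of ∂_1 are all 1, so H_0 = Z.
  H_1: rank ker ∂_1 − rank ∂_2 = (21 − 6) − 13 = 2, and the invariant factors of ∂_2 are all 1, so H_1 = Z^2.
  H_2: rank ker ∂_2 − rank ∂_3 = (14 − 13) − 0 = 1, and there is no ∂_3, so H_2 = Z.

H_0 ≅ Z,  H_1 ≅ Z^2,  H_2 ≅ Z.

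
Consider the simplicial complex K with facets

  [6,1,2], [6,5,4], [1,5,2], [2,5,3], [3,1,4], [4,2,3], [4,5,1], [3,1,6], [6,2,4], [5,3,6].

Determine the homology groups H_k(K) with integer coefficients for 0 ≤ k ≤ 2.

H_0 ≅ Z,  H_1 ≅ Z/2,  H_2 = 0.

Order the vertices as 1 < 2 < 3 < 4 < 5 < 6. Listing each simplex with vertices in this order, K has dimension 2 with simplices:

  0-simplices (6): [1], [2], [3], [4], [5], [6]
  1-simplices (15): [1,2], [1,3], [1,4], [1,5], [1,6], [2,3], [2,4], [2,5], [2,6], [3,4], [3,5], [3,6], [4,5], [4,6], [5,6]
  2-simplices (10): [1,2,5], [1,2,6], [1,3,4], [1,3,6], [1,4,5], [2,3,4], [2,3,5], [2,4,6], [3,5,6], [4,5,6]

giving chain groups C_0 ≅ Z^6, C_1 ≅ Z^15, C_2 ≅ Z^10.

∂_1: C_1 → C_0 maps an edge to its endpoints' difference, ∂[p,q] = q − p.
This gives a 6×15 integer matrix of rank 5; reducing to Smith normal form yields diagonal entries (1,1,1,1,1).

∂_2: C_2 → C_1 sends each 2-simplex [p,q,r] to [q,r] − [p,r] + [p,q]. For instance
  ∂[2,4,6] = [4,6] − [2,6] + [2,4],
  ∂[2,3,5] = [3,5] − [2,5] + [2,3].
The resulting 15×10 matrix has rank 10, and its Smith normal form has invariant factors (1,1,1,1,1,1,1,1,1,2).

Now H_k = ker ∂_k / im ∂_{k+1}, so:

  H_0: rank C_0 − rank ∂_1 = 6 − 5 = 1, and the invariant factors of ∂_1 are all 1, so H_0 ≅ Z.
  H_1: rank ker ∂_1 − rank ∂_2 = (15 − 5) − 10 = 0, and ∂_2 has invariant factor 2 > 1, so H_1 ≅ Z/2.
  H_2: rank ker ∂_2 − rank ∂_3 = (10 − 10) − 0 = 0, and there is no ∂_3, so H_2 ≅ 0.

As a check, the Euler characteristic is 6 − 15 + 10 = 1, which agrees with 1 − 0 + 0 = 1.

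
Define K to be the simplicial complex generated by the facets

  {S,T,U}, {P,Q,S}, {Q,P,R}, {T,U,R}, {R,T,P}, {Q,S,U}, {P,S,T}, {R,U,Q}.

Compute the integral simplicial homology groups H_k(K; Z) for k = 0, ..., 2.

We work with the vertex ordering P < Q < R < S < T < U. The simplices of K, each written with vertices in increasing order, are:

  0-simplices (6): P, Q, R, S, T, U
  1-simplices (12): PQ, PR, PS, PT, QR, QS, QU, RT, RU, ST, SU, TU
  2-simplices (8): PQR, PQS, PRT, PST, QRU, QSU, RTU, STU

Hence C_0 ≅ Z^6, C_1 ≅ Z^12, C_2 ≅ Z^8.

The boundary map ∂_1: C_1 → C_0 is given by ∂[p,q] = [q] − [p].
This gives a 6×12 integer matrix of rank 5; reducing to Smith normal form yields diagonal entries (1,1,1,1,1).

The boundary map ∂_2: C_2 → C_1 sends each 2-simplex [p,q,r] to [q,r] − [p,r] + [p,q]. For instance
  ∂QSU = SU − QU + QS,
  ∂QRU = RU − QU + QR.
The 12×8 boundary matrix has rank 7 and Smith normal form diag(1,1,1,1,1,1,1).

From H_k ≅ ker(∂_k) / im(∂_{k+1}) we obtain:

  H_0: rank C_0 − rank ∂_1 = 6 − 5 = 1, and the invariant factors of ∂_1 are all 1, so H_0 = Z.
  H_1: rank ker ∂_1 − rank ∂_2 = (12 − 5) − 7 = 0, and the invariant factors of ∂_2 are all 1, so H_1 = 0.
  H_2: rank ker ∂_2 − rank ∂_3 = (8 − 7) − 0 = 1, and there is no ∂_3, so H_2 = Z.

H_0 ≅ Z,  H_1 = 0,  H_2 ≅ Z.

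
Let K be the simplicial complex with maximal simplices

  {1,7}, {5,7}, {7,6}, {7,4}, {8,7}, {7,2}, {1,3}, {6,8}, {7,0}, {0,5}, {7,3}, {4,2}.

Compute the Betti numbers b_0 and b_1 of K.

b_0 = 1, b_1 = 4.

K has 9 vertices, 12 edges.
rank ∂_0 = 0, rank ∂_1 = 8 ⇒ b_0 = 9 − 0 − 8 = 1; all invariant factors of ∂_1 are 1 so no torsion. So H_0 = Z.
rank ∂_1 = 8, rank ∂_2 = 0 ⇒ b_1 = 12 − 8 − 0 = 4. So H_1 = Z^4.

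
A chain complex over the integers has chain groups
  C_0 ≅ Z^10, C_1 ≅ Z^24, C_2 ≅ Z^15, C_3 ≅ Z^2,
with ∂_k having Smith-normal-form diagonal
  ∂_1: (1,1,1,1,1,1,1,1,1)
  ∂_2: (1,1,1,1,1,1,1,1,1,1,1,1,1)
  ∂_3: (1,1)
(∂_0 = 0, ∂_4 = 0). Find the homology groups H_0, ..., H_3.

H_0 = Z,  H_1 = Z^2,  H_2 = 0,  H_3 = 0.

H_0: b_0 = 10 − 0 − 9 = 1; torsion from ∂_1 factors > 1: none. So H_0 = Z.
H_1: b_1 = 24 − 9 − 13 = 2; torsion from ∂_2 factors > 1: none. So H_1 = Z^2.
H_2: b_2 = 15 − 13 − 2 = 0; torsion from ∂_3 factors > 1: none. So H_2 = 0.
H_3: b_3 = 2 − 2 − 0 = 0; torsion from ∂_4 factors > 1: none. So H_3 = 0.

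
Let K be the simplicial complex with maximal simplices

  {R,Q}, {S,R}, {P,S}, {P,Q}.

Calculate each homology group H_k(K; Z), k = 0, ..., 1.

Fix the vertex order P < Q < R < S and write every simplex with vertices in increasing order. Then dim K = 1 and the simplices of K are:

  0-simplices (4): P, Q, R, S
  1-simplices (4): PQ, PS, QR, RS

giving chain groups C_0 ≅ Z^4, C_1 ≅ Z^4.

The boundary map ∂_1: C_1 → C_0 is given by ∂[p,q] = [q] − [p]. For instance
  ∂PQ = Q − P.
This gives a 4×4 integer matrix of rank 3; reducing to Smith normal form yields diagonal entries (1,1,1).

Computing H_k = (kernel of ∂_k) / (image of ∂_{k+1}):

  H_0: rank C_0 − rank ∂_1 = 4 − 3 = 1, and the invariant factors of ∂_1 are all 1, so H_0 ≅ Z.
  H_1: rank ker ∂_1 − rank ∂_2 = (4 − 3) − 0 = 1, and there is no ∂_2, so H_1 ≅ Z.

(K is a triangulation of the circle S^1.)

H_0 ≅ Z,  H_1 ≅ Z.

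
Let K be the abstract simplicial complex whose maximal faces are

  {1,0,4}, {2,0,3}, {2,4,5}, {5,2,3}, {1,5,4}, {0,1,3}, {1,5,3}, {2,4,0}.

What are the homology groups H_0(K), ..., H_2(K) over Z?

Order the vertices as 0 < 1 < 2 < 3 < 4 < 5. Listing each simplex with vertices in this order, K has dimension 2 with simplices:

  0-simplices (6): [0], [1], [2], [3], [4], [5]
  1-simplices (12): [0,1], [0,2], [0,3], [0,4], [1,3], [1,4], [1,5], [2,3], [2,4], [2,5], [3,5], [4,5]
  2-simplices (8): [0,1,3], [0,1,4], [0,2,3], [0,2,4], [1,3,5], [1,4,5], [2,3,5], [2,4,5]

Hence C_0 ≅ Z^6, C_1 ≅ Z^12, C_2 ≅ Z^8.

Boundary ∂_1: C_1 → C_0 is given by ∂[p,q] = [q] − [p].
The resulting 6×12 matrix has rank 5, and its Smith normal form has invariant factors (1,1,1,1,1).

The boundary map ∂_2: C_2 → C_1 maps a triangle to the signed sum of its edges. For instance
  ∂[1,4,5] = [4,5] − [1,5] + [1,4],
  ∂[0,1,4] = [1,4] − [0,4] + [0,1].
This gives a 12×8 integer matrix of rank 7; reducing to Smith normal form yields diagonal entries (1,1,1,1,1,1,1).

Reading off H_k = ker ∂_k / im ∂_{k+1}:

  H_0: rank C_0 − rank ∂_1 = 6 − 5 = 1, and the invariant factors of ∂_1 are all 1, so H_0 ≅ Z.
  H_1: rank ker ∂_1 − rank ∂_2 = (12 − 5) − 7 = 0, and the invariant factors of ∂_2 are all 1, so H_1 ≅ 0.
  H_2: rank ker ∂_2 − rank ∂_3 = (8 − 7) − 0 = 1, and there is no ∂_3, so H_2 ≅ Z.

(K is a triangulation of the 2-sphere S^2.)

H_0 = Z,  H_1 = 0,  H_2 = Z.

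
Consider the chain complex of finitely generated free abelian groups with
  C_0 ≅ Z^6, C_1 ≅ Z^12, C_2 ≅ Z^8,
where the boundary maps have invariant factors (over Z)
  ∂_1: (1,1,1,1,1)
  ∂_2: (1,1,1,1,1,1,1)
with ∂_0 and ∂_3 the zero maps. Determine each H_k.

H_0: b_0 = 6 − 0 − 5 = 1; torsion from ∂_1 factors > 1: none. So H_0 ≅ Z.
H_1: b_1 = 12 − 5 − 7 = 0; torsion from ∂_2 factors > 1: none. So H_1 ≅ 0.
H_2: b_2 = 8 − 7 − 0 = 1; torsion from ∂_3 factors > 1: none. So H_2 ≅ Z.

H_0 ≅ Z,  H_1 = 0,  H_2 ≅ Z.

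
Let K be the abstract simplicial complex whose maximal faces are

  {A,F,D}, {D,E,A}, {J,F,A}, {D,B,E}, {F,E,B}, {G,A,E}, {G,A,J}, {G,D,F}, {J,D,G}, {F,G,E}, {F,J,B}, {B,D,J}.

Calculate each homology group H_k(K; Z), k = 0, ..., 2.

K has 7 vertices, 18 edges, 12 triangles.
rank ∂_0 = 0, rank ∂_1 = 6 ⇒ b_0 = 7 − 0 − 6 = 1; all invariant factors of ∂_1 are 1 so no torsion. So H_0 ≅ Z.
rank ∂_1 = 6, rank ∂_2 = 12 ⇒ b_1 = 18 − 6 − 12 = 0; ∂_2 has invariant factor(s) [2] giving torsion. So H_1 ≅ Z/2.
rank ∂_2 = 12, rank ∂_3 = 0 ⇒ b_2 = 12 − 12 − 0 = 0. So H_2 ≅ 0.

H_0 ≅ Z,  H_1 ≅ Z/2,  H_2 = 0.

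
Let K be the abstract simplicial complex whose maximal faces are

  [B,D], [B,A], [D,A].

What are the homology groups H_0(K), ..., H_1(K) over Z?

H_0 ≅ Z,  H_1 ≅ Z.

Take the total order A < B < D on the vertex set. Then K (dimension 1) consists of the simplices:

  0-simplices (3): A, B, D
  1-simplices (3): AB, AD, BD

Hence C_0 ≅ Z^3, C_1 ≅ Z^3.

The boundary map ∂_1: C_1 → C_0 is given by ∂[p,q] = [q] − [p]. For instance
  ∂AB = B − A.
As a 3×3 matrix over Z this has rank 2, with invariant factors (1,1).

Computing H_k = (kernel of ∂_k) / (image of ∂_{k+1}):

  H_0: rank C_0 − rank ∂_1 = 3 − 2 = 1, and the invariant factors of ∂_1 are all 1, so H_0 = Z.
  H_1: rank ker ∂_1 − rank ∂_2 = (3 − 2) − 0 = 1, and there is no ∂_2, so H_1 = Z.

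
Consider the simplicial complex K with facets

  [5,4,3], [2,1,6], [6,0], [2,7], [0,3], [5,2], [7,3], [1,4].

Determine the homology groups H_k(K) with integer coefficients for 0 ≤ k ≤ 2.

Fix the vertex order 0 < 1 < 2 < 3 < 4 < 5 < 6 < 7 and write every simplex with vertices in increasing order. Then dim K = 2 and the simplices of K are:

  0-simplices (8): [0], [1], [2], [3], [4], [5], [6], [7]
  1-simplices (12): [0,3], [0,6], [1,2], [1,4], [1,6], [2,5], [2,6], [2,7], [3,4], [3,5], [3,7], [4,5]
  2-simplices (2): [1,2,6], [3,4,5]

giving chain groups C_0 ≅ Z^8, C_1 ≅ Z^12, C_2 ≅ Z^2.

Boundary ∂_1: C_1 → C_0 sends each edge [p,q] (with p < q) to q − p. For instance
  ∂[1,2] = [2] − [1].
As a 8×12 matrix over Z this has rank 7, with invariant factors (1,1,1,1,1,1,1).

∂_2: C_2 → C_1 acts by ∂[p,q,r] = [q,r] − [p,r] + [p,q]. For instance
  ∂[1,2,6] = [2,6] − [1,6] + [1,2],
  ∂[3,4,5] = [4,5] − [3,5] + [3,4].
The resulting 12×2 matrix has rank 2, and its Smith normal form has invariant factors (1,1).

Now H_k = ker ∂_k / im ∂_{k+1}, so:

  H_0: rank C_0 − rank ∂_1 = 8 − 7 = 1, and the invariant factors of ∂_1 are all 1, so H_0 ≅ Z.
  H_1: rank ker ∂_1 − rank ∂_2 = (12 − 7) − 2 = 3, and the invariant factors of ∂_2 are all 1, so H_1 ≅ Z^3.
  H_2: rank ker ∂_2 − rank ∂_3 = (2 − 2) − 0 = 0, and there is no ∂_3, so H_2 ≅ 0.

H_0 ≅ Z,  H_1 ≅ Z^3,  H_2 = 0.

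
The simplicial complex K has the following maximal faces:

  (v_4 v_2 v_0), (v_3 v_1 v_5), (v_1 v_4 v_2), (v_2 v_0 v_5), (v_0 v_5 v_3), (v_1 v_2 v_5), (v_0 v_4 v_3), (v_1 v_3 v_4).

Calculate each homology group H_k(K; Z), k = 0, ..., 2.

We work with the vertex ordering v_0 < v_1 < v_2 < v_3 < v_4 < v_5. The simplices of K, each written with vertices in increasing order, are:

  0-simplices (6): [v_0], [v_1], [v_2], [v_3], [v_4], [v_5]
  1-simplices (12): [v_0,v_2], [v_0,v_3], [v_0,v_4], [v_0,v_5], [v_1,v_2], [v_1,v_3], [v_1,v_4], [v_1,v_5], [v_2,v_4], [v_2,v_5], [v_3,v_4], [v_3,v_5]
  2-simplices (8): [v_0,v_2,v_4], [v_0,v_2,v_5], [v_0,v_3,v_4], [v_0,v_3,v_5], [v_1,v_2,v_4], [v_1,v_2,v_5], [v_1,v_3,v_4], [v_1,v_3,v_5]

giving chain groups C_0 ≅ Z^6, C_1 ≅ Z^12, C_2 ≅ Z^8.

∂_1: C_1 → C_0 is given by ∂[p,q] = [q] − [p]. For instance
  ∂[v_0,v_4] = [v_4] − [v_0].
As a 6×12 matrix over Z this has rank 5, with invariant factors (1,1,1,1,1).

∂_2: C_2 → C_1 sends each 2-simplex [p,q,r] to [q,r] − [p,r] + [p,q]. For instance
  ∂[v_1,v_3,v_5] = [v_3,v_5] − [v_1,v_5] + [v_1,v_3],
  ∂[v_0,v_3,v_4] = [v_3,v_4] − [v_0,v_4] + [v_0,v_3].
The 12×8 boundary matrix has rank 7 and Smith normal form diag(1,1,1,1,1,1,1).

Reading off H_k = ker ∂_k / im ∂_{k+1}:

  H_0: rank C_0 − rank ∂_1 = 6 − 5 = 1, and the invariant factors of ∂_1 are all 1, so H_0 = Z.
  H_1: rank ker ∂_1 − rank ∂_2 = (12 − 5) − 7 = 0, and the invariant factors of ∂_2 are all 1, so H_1 = 0.
  H_2: rank ker ∂_2 − rank ∂_3 = (8 − 7) − 0 = 1, and there is no ∂_3, so H_2 = Z.

(K is a triangulation of the 2-sphere S^2.)

H_0 = Z,  H_1 = 0,  H_2 = Z.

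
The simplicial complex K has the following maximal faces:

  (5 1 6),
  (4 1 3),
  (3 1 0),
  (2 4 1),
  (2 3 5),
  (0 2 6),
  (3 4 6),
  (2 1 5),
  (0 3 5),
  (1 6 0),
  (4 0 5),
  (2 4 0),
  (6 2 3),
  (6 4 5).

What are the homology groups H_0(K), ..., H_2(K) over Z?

Fix the vertex order 0 < 1 < 2 < 3 < 4 < 5 < 6 and write every simplex with vertices in increasing order. Then dim K = 2 and the simplices of K are:

  0-simplices (7): [0], [1], [2], [3], [4], [5], [6]
  1-simplices (21): [0,1], [0,2], [0,3], [0,4], [0,5], [0,6], [1,2], [1,3], [1,4], [1,5], [1,6], [2,3], [2,4], [2,5], [2,6], [3,4], [3,5], [3,6], [4,5], [4,6], [5,6]
  2-simplices (14): [0,1,3], [0,1,6], [0,2,4], [0,2,6], [0,3,5], [0,4,5], [1,2,4], [1,2,5], [1,3,4], [1,5,6], [2,3,5], [2,3,6], [3,4,6], [4,5,6]

Hence C_0 ≅ Z^7, C_1 ≅ Z^21, C_2 ≅ Z^14.

∂_1: C_1 → C_0 sends each edge [p,q] (with p < q) to q − p. For instance
  ∂[3,6] = [6] − [3].
As a 7×21 matrix over Z this has rank 6, with invariant factors (1,1,1,1,1,1).

∂_2: C_2 → C_1 acts by ∂[p,q,r] = [q,r] − [p,r] + [p,q]. For instance
  ∂[0,4,5] = [4,5] − [0,5] + [0,4],
  ∂[3,4,6] = [4,6] − [3,6] + [3,4].
This gives a 21×14 integer matrix of rank 13; reducing to Smith normal form yields diagonal entries (1,1,1,1,1,1,1,1,1,1,1,1,1).

Reading off H_k = ker ∂_k / im ∂_{k+1}:

  H_0: rank C_0 − rank ∂_1 = 7 − 6 = 1, and the invariant factors of ∂_1 are all 1, so H_0 = Z.
  H_1: rank ker ∂_1 − rank ∂_2 = (21 − 6) − 13 = 2, and the invariant factors of ∂_2 are all 1, so H_1 = Z^2.
  H_2: rank ker ∂_2 − rank ∂_3 = (14 − 13) − 0 = 1, and there is no ∂_3, so H_2 = Z.

(K is a triangulation of the torus T^2.)

H_0 = Z,  H_1 = Z^2,  H_2 = Z.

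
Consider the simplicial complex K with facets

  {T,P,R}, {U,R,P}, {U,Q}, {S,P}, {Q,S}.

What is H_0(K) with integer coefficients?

H_0 = Z.

We work with the vertex ordering P < Q < R < S < T < U. The simplices of K, each written with vertices in increasing order, are:

  0-simplices (6): P, Q, R, S, T, U
  1-simplices (8): PR, PS, PT, PU, QS, QU, RT, RU
  2-simplices (2): PRT, PRU

Hence C_0 ≅ Z^6, C_1 ≅ Z^8, C_2 ≅ Z^2.

∂_1: C_1 → C_0 maps an edge to its endpoints' difference, ∂[p,q] = q − p. For instance
  ∂QU = U − Q.
This gives a 6×8 integer matrix of rank 5; reducing to Smith normal form yields diagonal entries (1,1,1,1,1).

Boundary ∂_2: C_2 → C_1 sends each 2-simplex [p,q,r] to [q,r] − [p,r] + [p,q]. For instance
  ∂PRT = RT − PT + PR,
  ∂PRU = RU − PU + PR.
This gives a 8×2 integer matrix of rank 2; reducing to Smith normal form yields diagonal entries (1,1).

Reading off H_k = ker ∂_k / im ∂_{k+1}:

  H_0: rank C_0 − rank ∂_1 = 6 − 5 = 1, and the invariant factors of ∂_1 are all 1, so H_0 = Z.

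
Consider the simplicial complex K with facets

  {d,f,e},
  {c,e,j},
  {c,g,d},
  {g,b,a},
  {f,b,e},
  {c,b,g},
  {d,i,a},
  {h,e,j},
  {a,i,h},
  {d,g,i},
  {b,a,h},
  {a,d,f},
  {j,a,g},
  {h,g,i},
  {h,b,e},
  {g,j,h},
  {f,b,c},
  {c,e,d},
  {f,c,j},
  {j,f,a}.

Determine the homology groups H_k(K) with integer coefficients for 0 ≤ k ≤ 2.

Take the total order a < b < c < d < e < f < g < h < i < j on the vertex set. Then K (dimension 2) consists of the simplices:

  0-simplices (10): a, b, c, d, e, f, g, h, i, j
  1-simplices (30): ab, ad, af, ag, ah, ai, aj, bc, be, bf, bg, bh, cd, ce, cf, cg, cj, de, df, dg, di, ef, eh, ej, fj, gh, gi, gj, hi, hj
  2-simplices (20): abg, abh, adf, adi, afj, agj, ahi, bcf, bcg, bef, beh, cde, cdg, cej, cfj, def, dgi, ehj, ghi, ghj

giving chain groups C_0 ≅ Z^10, C_1 ≅ Z^30, C_2 ≅ Z^20.

Boundary ∂_1: C_1 → C_0 is given by ∂[p,q] = [q] − [p].
The resulting 10×30 matrix has rank 9, and its Smith normal form has invariant factors (1,1,1,1,1,1,1,1,1).

Boundary ∂_2: C_2 → C_1 acts by ∂[p,q,r] = [q,r] − [p,r] + [p,q]. For instance
  ∂cej = ej − cj + ce,
  ∂ehj = hj − ej + eh.
The resulting 30×20 matrix has rank 20, and its Smith normal form has invariant factors (1,1,1,1,1,1,1,1,1,1,1,1,1,1,1,1,1,1,1,2).

Reading off H_k = ker ∂_k / im ∂_{k+1}:

  H_0: rank C_0 − rank ∂_1 = 10 − 9 = 1, and the invariant factors of ∂_1 are all 1, so H_0 ≅ Z.
  H_1: rank ker ∂_1 − rank ∂_2 = (30 − 9) − 20 = 1, and ∂_2 has invariant factor 2 > 1, so H_1 ≅ Z × Z/2.
  H_2: rank ker ∂_2 − rank ∂_3 = (20 − 20) − 0 = 0, and there is no ∂_3, so H_2 ≅ 0.

H_0 = Z,  H_1 = Z × Z/2,  H_2 = 0.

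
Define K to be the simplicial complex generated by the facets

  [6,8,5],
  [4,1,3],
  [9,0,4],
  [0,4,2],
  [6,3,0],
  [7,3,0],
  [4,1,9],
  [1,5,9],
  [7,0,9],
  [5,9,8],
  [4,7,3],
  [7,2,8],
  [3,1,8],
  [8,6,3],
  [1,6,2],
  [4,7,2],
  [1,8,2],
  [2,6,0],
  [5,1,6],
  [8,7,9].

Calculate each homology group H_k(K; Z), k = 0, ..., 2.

Take the total order 0 < 1 < 2 < 3 < 4 < 5 < 6 < 7 < 8 < 9 on the vertex set. Then K (dimension 2) consists of the simplices:

  0-simplices (10): [0], [1], [2], [3], [4], [5], [6], [7], [8], [9]
  1-simplices (30): (30 of them)
  2-simplices (20): (20 of them)

giving chain groups C_0 ≅ Z^10, C_1 ≅ Z^30, C_2 ≅ Z^20.

Boundary ∂_1: C_1 → C_0 sends each edge [p,q] (with p < q) to q − p. For instance
  ∂[6,8] = [8] − [6].
This gives a 10×30 integer matrix of rank 9; reducing to Smith normal form yields diagonal entries (1,1,1,1,1,1,1,1,1).

Boundary ∂_2: C_2 → C_1 acts by ∂[p,q,r] = [q,r] − [p,r] + [p,q]. For instance
  ∂[0,2,6] = [2,6] − [0,6] + [0,2],
  ∂[1,5,6] = [5,6] − [1,6] + [1,5].
This gives a 30×20 integer matrix of rank 20; reducing to Smith normal form yields diagonal entries (1,1,1,1,1,1,1,1,1,1,1,1,1,1,1,1,1,1,1,2).

Reading off H_k = ker ∂_k / im ∂_{k+1}:

  H_0: rank C_0 − rank ∂_1 = 10 − 9 = 1, and the invariant factors of ∂_1 are all 1, so H_0 = Z.
  H_1: rank ker ∂_1 − rank ∂_2 = (30 − 9) − 20 = 1, and ∂_2 has invariant factor 2 > 1, so H_1 = Z ⊕ Z/2Z.
  H_2: rank ker ∂_2 − rank ∂_3 = (20 − 20) − 0 = 0, and there is no ∂_3, so H_2 = 0.

As a check, the Euler characteristic is 10 − 30 + 20 = 0, which agrees with 1 − 1 + 0 = 0.
(K is a triangulation of the Klein bottle.)

H_0 = Z,  H_1 = Z ⊕ Z/2Z,  H_2 = 0.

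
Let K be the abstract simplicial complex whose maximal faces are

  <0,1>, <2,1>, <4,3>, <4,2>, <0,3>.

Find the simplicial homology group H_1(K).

Fix the vertex order 0 < 1 < 2 < 3 < 4 and write every simplex with vertices in increasing order. Then dim K = 1 and the simplices of K are:

  0-simplices (5): [0], [1], [2], [3], [4]
  1-simplices (5): [0,1], [0,3], [1,2], [2,4], [3,4]

Hence C_0 ≅ Z^5, C_1 ≅ Z^5.

The boundary map ∂_1: C_1 → C_0 is given by ∂[p,q] = [q] − [p]. For instance
  ∂[1,2] = [2] − [1].
This gives a 5×5 integer matrix of rank 4; reducing to Smith normal form yields diagonal entries (1,1,1,1).

From H_k ≅ ker(∂_k) / im(∂_{k+1}) we obtain:

  H_1: rank ker ∂_1 − rank ∂_2 = (5 − 4) − 0 = 1, and there is no ∂_2, so H_1 ≅ Z.

(K is a triangulation of the circle S^1.)

H_1 = Z.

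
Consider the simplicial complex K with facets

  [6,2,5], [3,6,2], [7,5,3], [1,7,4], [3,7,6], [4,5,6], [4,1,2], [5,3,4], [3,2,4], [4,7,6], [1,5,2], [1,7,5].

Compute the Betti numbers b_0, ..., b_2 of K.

b_0 = 1, b_1 = 0, b_2 = 0.

Order the vertices as 1 < 2 < 3 < 4 < 5 < 6 < 7. Listing each simplex with vertices in this order, K has dimension 2 with simplices:

  0-simplices (7): [1], [2], [3], [4], [5], [6], [7]
  1-simplices (18): [1,2], [1,4], [1,5], [1,7], [2,3], [2,4], [2,5], [2,6], [3,4], [3,5], [3,6], [3,7], [4,5], [4,6], [4,7], [5,6], [5,7], [6,7]
  2-simplices (12): [1,2,4], [1,2,5], [1,4,7], [1,5,7], [2,3,4], [2,3,6], [2,5,6], [3,4,5], [3,5,7], [3,6,7], [4,5,6], [4,6,7]

so the chain groups are C_0 ≅ Z^7, C_1 ≅ Z^18, C_2 ≅ Z^12.

The boundary map ∂_1: C_1 → C_0 maps an edge to its endpoints' difference, ∂[p,q] = q − p.
The resulting 7×18 matrix has rank 6, and its Smith normal form has invariant factors (1,1,1,1,1,1).

The boundary map ∂_2: C_2 → C_1 maps a triangle to the signed sum of its edges. For instance
  ∂[1,2,5] = [2,5] − [1,5] + [1,2],
  ∂[4,5,6] = [5,6] − [4,6] + [4,5].
The 18×12 boundary matrix has rank 12 and Smith normal form diag(1,1,1,1,1,1,1,1,1,1,1,2).

From H_k ≅ ker(∂_k) / im(∂_{k+1}) we obtain:

  H_0: rank C_0 − rank ∂_1 = 7 − 6 = 1, and the invariant factors of ∂_1 are all 1, so H_0 = Z.
  H_1: rank ker ∂_1 − rank ∂_2 = (18 − 6) − 12 = 0, and ∂_2 has invariant factor 2 > 1, so H_1 = Z_2.
  H_2: rank ker ∂_2 − rank ∂_3 = (12 − 12) − 0 = 0, and there is no ∂_3, so H_2 = 0.

Hence the Betti numbers are b_0 = 1, b_1 = 0, b_2 = 0.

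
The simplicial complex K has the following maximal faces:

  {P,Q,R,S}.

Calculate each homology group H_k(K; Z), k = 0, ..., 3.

Take the total order P < Q < R < S on the vertex set. Then K (dimension 3) consists of the simplices:

  0-simplices (4): P, Q, R, S
  1-simplices (6): PQ, PR, PS, QR, QS, RS
  2-simplices (4): PQR, PQS, PRS, QRS
  3-simplices (1): PQRS

giving chain groups C_0 ≅ Z^4, C_1 ≅ Z^6, C_2 ≅ Z^4, C_3 ≅ Z^1.

∂_1: C_1 → C_0 is given by ∂[p,q] = [q] − [p].
This gives a 4×6 integer matrix of rank 3; reducing to Smith normal form yields diagonal entries (1,1,1).

∂_2: C_2 → C_1 sends each 2-simplex [p,q,r] to [q,r] − [p,r] + [p,q]. For instance
  ∂PQR = QR − PR + PQ,
  ∂QRS = RS − QS + QR.
This gives a 6×4 integer matrix of rank 3; reducing to Smith normal form yields diagonal entries (1,1,1).

∂_3: C_3 → C_2 sends each 3-simplex σ to the alternating sum Σ_i (−1)^i (σ with its i-th vertex removed). For instance
  ∂PQRS = QRS − PRS + PQS − PQR.
The resulting 4×1 matrix has rank 1, and its Smith normal form has invariant factors (1).

Computing H_k = (kernel of ∂_k) / (image of ∂_{k+1}):

  H_0: rank C_0 − rank ∂_1 = 4 − 3 = 1, and the invariant factors of ∂_1 are all 1, so H_0 ≅ Z.
  H_1: rank ker ∂_1 − rank ∂_2 = (6 − 3) − 3 = 0, and the invariant factors of ∂_2 are all 1, so H_1 ≅ 0.
  H_2: rank ker ∂_2 − rank ∂_3 = (4 − 3) − 1 = 0, and the invariant factors of ∂_3 are all 1, so H_2 ≅ 0.
  H_3: rank ker ∂_3 − rank ∂_4 = (1 − 1) − 0 = 0, and there is no ∂_4, so H_3 ≅ 0.

H_0 ≅ Z,  H_1 = 0,  H_2 = 0,  H_3 = 0.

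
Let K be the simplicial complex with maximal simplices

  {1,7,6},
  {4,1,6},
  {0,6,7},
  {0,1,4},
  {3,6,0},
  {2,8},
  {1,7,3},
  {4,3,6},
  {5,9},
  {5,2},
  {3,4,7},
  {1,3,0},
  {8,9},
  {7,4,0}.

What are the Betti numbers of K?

b_0 = 2, b_1 = 1, b_2 = 0.

Fix the vertex order 0 < 1 < 2 < 3 < 4 < 5 < 6 < 7 < 8 < 9 and write every simplex with vertices in increasing order. Then dim K = 2 and the simplices of K are:

  0-simplices (10): [0], [1], [2], [3], [4], [5], [6], [7], [8], [9]
  1-simplices (19): [0,1], [0,3], [0,4], [0,6], [0,7], [1,3], [1,4], [1,6], [1,7], [2,5], [2,8], [3,4], [3,6], [3,7], [4,6], [4,7], [5,9], [6,7], [8,9]
  2-simplices (10): [0,1,3], [0,1,4], [0,3,6], [0,4,7], [0,6,7], [1,3,7], [1,4,6], [1,6,7], [3,4,6], [3,4,7]

Hence C_0 ≅ Z^10, C_1 ≅ Z^19, C_2 ≅ Z^10.

∂_1: C_1 → C_0 is given by ∂[p,q] = [q] − [p].
The resulting 10×19 matrix has rank 8, and its Smith normal form has invariant factors (1,1,1,1,1,1,1,1).

∂_2: C_2 → C_1 maps a triangle to the signed sum of its edges. For instance
  ∂[1,6,7] = [6,7] − [1,7] + [1,6],
  ∂[3,4,7] = [4,7] − [3,7] + [3,4].
The resulting 19×10 matrix has rank 10, and its Smith normal form has invariant factors (1,1,1,1,1,1,1,1,1,2).

Now H_k = ker ∂_k / im ∂_{k+1}, so:

  H_0: rank C_0 − rank ∂_1 = 10 − 8 = 2, and the invariant factors of ∂_1 are all 1, so H_0 = Z^2.
  H_1: rank ker ∂_1 − rank ∂_2 = (19 − 8) − 10 = 1, and ∂_2 has invariant factor 2 > 1, so H_1 = Z ⊕ Z/2.
  H_2: rank ker ∂_2 − rank ∂_3 = (10 − 10) − 0 = 0, and there is no ∂_3, so H_2 = 0.

As a check, the Euler characteristic is 10 − 19 + 10 = 1, which agrees with 2 − 1 + 0 = 1.

Hence the Betti numbers are b_0 = 2, b_1 = 1, b_2 = 0.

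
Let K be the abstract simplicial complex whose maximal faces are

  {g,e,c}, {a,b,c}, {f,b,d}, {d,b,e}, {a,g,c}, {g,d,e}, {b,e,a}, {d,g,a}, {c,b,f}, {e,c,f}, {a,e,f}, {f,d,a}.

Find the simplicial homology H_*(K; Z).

H_0 ≅ Z,  H_1 ≅ Z/2,  H_2 = 0.

We work with the vertex ordering a < b < c < d < e < f < g. The simplices of K, each written with vertices in increasing order, are:

  0-simplices (7): a, b, c, d, e, f, g
  1-simplices (18): ab, ac, ad, ae, af, ag, bc, bd, be, bf, ce, cf, cg, de, df, dg, ef, eg
  2-simplices (12): abc, abe, acg, adf, adg, aef, bcf, bde, bdf, cef, ceg, deg

Hence C_0 ≅ Z^7, C_1 ≅ Z^18, C_2 ≅ Z^12.

Boundary ∂_1: C_1 → C_0 sends each edge [p,q] (with p < q) to q − p. For instance
  ∂bd = d − b.
This gives a 7×18 integer matrix of rank 6; reducing to Smith normal form yields diagonal entries (1,1,1,1,1,1).

The boundary map ∂_2: C_2 → C_1 maps a triangle to the signed sum of its edges. For instance
  ∂acg = cg − ag + ac,
  ∂aef = ef − af + ae.
The 18×12 boundary matrix has rank 12 and Smith normal form diag(1,1,1,1,1,1,1,1,1,1,1,2).

Now H_k = ker ∂_k / im ∂_{k+1}, so:

  H_0: rank C_0 − rank ∂_1 = 7 − 6 = 1, and the invariant factors of ∂_1 are all 1, so H_0 ≅ Z.
  H_1: rank ker ∂_1 − rank ∂_2 = (18 − 6) − 12 = 0, and ∂_2 has invariant factor 2 > 1, so H_1 ≅ Z/2.
  H_2: rank ker ∂_2 − rank ∂_3 = (12 − 12) − 0 = 0, and there is no ∂_3, so H_2 ≅ 0.

(K is a triangulation of the real projective plane RP^2.)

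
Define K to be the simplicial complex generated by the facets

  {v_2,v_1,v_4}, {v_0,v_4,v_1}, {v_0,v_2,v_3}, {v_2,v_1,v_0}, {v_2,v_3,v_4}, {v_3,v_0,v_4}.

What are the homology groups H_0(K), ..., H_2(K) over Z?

Order the vertices as v_0 < v_1 < v_2 < v_3 < v_4. Listing each simplex with vertices in this order, K has dimension 2 with simplices:

  0-simplices (5): [v_0], [v_1], [v_2], [v_3], [v_4]
  1-simplices (9): [v_0,v_1], [v_0,v_2], [v_0,v_3], [v_0,v_4], [v_1,v_2], [v_1,v_4], [v_2,v_3], [v_2,v_4], [v_3,v_4]
  2-simplices (6): [v_0,v_1,v_2], [v_0,v_1,v_4], [v_0,v_2,v_3], [v_0,v_3,v_4], [v_1,v_2,v_4], [v_2,v_3,v_4]

Hence C_0 ≅ Z^5, C_1 ≅ Z^9, C_2 ≅ Z^6.

Boundary ∂_1: C_1 → C_0 is given by ∂[p,q] = [q] − [p].
As a 5×9 matrix over Z this has rank 4, with invariant factors (1,1,1,1).

The boundary map ∂_2: C_2 → C_1 maps a triangle to the signed sum of its edges. For instance
  ∂[v_0,v_1,v_2] = [v_1,v_2] − [v_0,v_2] + [v_0,v_1],
  ∂[v_0,v_1,v_4] = [v_1,v_4] − [v_0,v_4] + [v_0,v_1].
This gives a 9×6 integer matrix of rank 5; reducing to Smith normal form yields diagonal entries (1,1,1,1,1).

From H_k ≅ ker(∂_k) / im(∂_{k+1}) we obtain:

  H_0: rank C_0 − rank ∂_1 = 5 − 4 = 1, and the invariant factors of ∂_1 are all 1, so H_0 = Z.
  H_1: rank ker ∂_1 − rank ∂_2 = (9 − 4) − 5 = 0, and the invariant factors of ∂_2 are all 1, so H_1 = 0.
  H_2: rank ker ∂_2 − rank ∂_3 = (6 − 5) − 0 = 1, and there is no ∂_3, so H_2 = Z.

As a check, the Euler characteristic is 5 − 9 + 6 = 2, which agrees with 1 − 0 + 1 = 2.

H_0 ≅ Z,  H_1 = 0,  H_2 ≅ Z.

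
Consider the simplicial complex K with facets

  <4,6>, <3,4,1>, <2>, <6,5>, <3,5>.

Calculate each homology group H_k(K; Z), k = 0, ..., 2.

H_0 = Z^2,  H_1 = Z,  H_2 = 0.

We work with the vertex ordering 1 < 2 < 3 < 4 < 5 < 6. The simplices of K, each written with vertices in increasing order, are:

  0-simplices (6): [1], [2], [3], [4], [5], [6]
  1-simplices (6): [1,3], [1,4], [3,4], [3,5], [4,6], [5,6]
  2-simplices (1): [1,3,4]

giving chain groups C_0 ≅ Z^6, C_1 ≅ Z^6, C_2 ≅ Z^1.

The boundary map ∂_1: C_1 → C_0 is given by ∂[p,q] = [q] − [p]. For instance
  ∂[3,4] = [4] − [3].
This gives a 6×6 integer matrix of rank 4; reducing to Smith normal form yields diagonal entries (1,1,1,1).

Boundary ∂_2: C_2 → C_1 acts by ∂[p,q,r] = [q,r] − [p,r] + [p,q]. For instance
  ∂[1,3,4] = [3,4] − [1,4] + [1,3].
As a 6×1 matrix over Z this has rank 1, with invariant factors (1).

Now H_k = ker ∂_k / im ∂_{k+1}, so:

  H_0: rank C_0 − rank ∂_1 = 6 − 4 = 2, and the invariant factors of ∂_1 are all 1, so H_0 = Z^2.
  H_1: rank ker ∂_1 − rank ∂_2 = (6 − 4) − 1 = 1, and the invariant factors of ∂_2 are all 1, so H_1 = Z.
  H_2: rank ker ∂_2 − rank ∂_3 = (1 − 1) − 0 = 0, and there is no ∂_3, so H_2 = 0.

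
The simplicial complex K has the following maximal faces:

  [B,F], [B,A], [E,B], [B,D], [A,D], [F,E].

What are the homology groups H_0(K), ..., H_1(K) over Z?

H_0 ≅ Z,  H_1 ≅ Z^2.

Fix the vertex order A < B < D < E < F and write every simplex with vertices in increasing order. Then dim K = 1 and the simplices of K are:

  0-simplices (5): A, B, D, E, F
  1-simplices (6): AB, AD, BD, BE, BF, EF

Hence C_0 ≅ Z^5, C_1 ≅ Z^6.

Boundary ∂_1: C_1 → C_0 is given by ∂[p,q] = [q] − [p]. For instance
  ∂BD = D − B.
As a 5×6 matrix over Z this has rank 4, with invariant factors (1,1,1,1).

Reading off H_k = ker ∂_k / im ∂_{k+1}:

  H_0: rank C_0 − rank ∂_1 = 5 − 4 = 1, and the invariant factors of ∂_1 are all 1, so H_0 ≅ Z.
  H_1: rank ker ∂_1 − rank ∂_2 = (6 − 4) − 0 = 2, and there is no ∂_2, so H_1 ≅ Z^2.

As a check, the Euler characteristic is 5 − 6 = -1, which agrees with 1 − 2 = -1.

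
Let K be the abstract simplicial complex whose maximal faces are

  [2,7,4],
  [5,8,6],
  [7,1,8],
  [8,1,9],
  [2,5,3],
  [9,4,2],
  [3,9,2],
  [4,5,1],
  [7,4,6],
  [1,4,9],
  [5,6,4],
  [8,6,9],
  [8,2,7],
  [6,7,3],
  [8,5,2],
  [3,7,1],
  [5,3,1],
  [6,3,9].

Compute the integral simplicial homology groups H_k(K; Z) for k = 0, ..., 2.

H_0 = Z,  H_1 = Z^2,  H_2 = Z.

Take the total order 1 < 2 < 3 < 4 < 5 < 6 < 7 < 8 < 9 on the vertex set. Then K (dimension 2) consists of the simplices:

  0-simplices (9): [1], [2], [3], [4], [5], [6], [7], [8], [9]
  1-simplices (27): (27 of them)
  2-simplices (18): [1,3,5], [1,3,7], [1,4,5], [1,4,9], [1,7,8], [1,8,9], [2,3,5], [2,3,9], [2,4,7], [2,4,9], [2,5,8], [2,7,8], [3,6,7], [3,6,9], [4,5,6], [4,6,7], [5,6,8], [6,8,9]

Hence C_0 ≅ Z^9, C_1 ≅ Z^27, C_2 ≅ Z^18.

The boundary map ∂_1: C_1 → C_0 is given by ∂[p,q] = [q] − [p]. For instance
  ∂[2,3] = [3] − [2].
This gives a 9×27 integer matrix of rank 8; reducing to Smith normal form yields diagonal entries (1,1,1,1,1,1,1,1).

Boundary ∂_2: C_2 → C_1 sends each 2-simplex [p,q,r] to [q,r] − [p,r] + [p,q]. For instance
  ∂[1,4,9] = [4,9] − [1,9] + [1,4],
  ∂[4,6,7] = [6,7] − [4,7] + [4,6].
The 27×18 boundary matrix has rank 17 and Smith normal form diag(1,1,1,1,1,1,1,1,1,1,1,1,1,1,1,1,1).

From H_k ≅ ker(∂_k) / im(∂_{k+1}) we obtain:

  H_0: rank C_0 − rank ∂_1 = 9 − 8 = 1, and the invariant factors of ∂_1 are all 1, so H_0 = Z.
  H_1: rank ker ∂_1 − rank ∂_2 = (27 − 8) − 17 = 2, and the invariant factors of ∂_2 are all 1, so H_1 = Z^2.
  H_2: rank ker ∂_2 − rank ∂_3 = (18 − 17) − 0 = 1, and there is no ∂_3, so H_2 = Z.

As a check, the Euler characteristic is 9 − 27 + 18 = 0, which agrees with 1 − 2 + 1 = 0.
(K is a triangulation of the torus T^2.)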